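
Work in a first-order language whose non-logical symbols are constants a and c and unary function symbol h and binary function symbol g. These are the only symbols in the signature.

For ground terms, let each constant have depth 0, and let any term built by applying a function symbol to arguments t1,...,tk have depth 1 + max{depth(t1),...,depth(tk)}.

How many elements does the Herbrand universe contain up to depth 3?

5552

Count level by level. With function symbols h/1, g/2, the terms of depth ≤ k are the 2 constants together with each function applied to depth-≤(k−1) tuples, so N_k = 2 + N_{k-1} + N_{k-1}^2.
N_0 = 2
N_1 = 2 + 2 + 2^2 = 8
N_2 = 2 + 8 + 8^2 = 74
N_3 = 2 + 74 + 74^2 = 5552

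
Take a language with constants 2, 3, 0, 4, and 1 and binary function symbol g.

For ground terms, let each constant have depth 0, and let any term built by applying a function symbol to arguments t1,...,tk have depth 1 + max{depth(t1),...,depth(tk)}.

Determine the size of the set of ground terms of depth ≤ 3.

819030

Write N_k for the number of ground terms of depth ≤ k. A term of depth ≤ k is either a constant or a function symbol applied to arguments of depth ≤ k−1, so N_k = 5 + N_{k-1}^2.
N_0 = 5
N_1 = 5 + 5^2 = 30
N_2 = 5 + 30^2 = 905
N_3 = 5 + 905^2 = 819030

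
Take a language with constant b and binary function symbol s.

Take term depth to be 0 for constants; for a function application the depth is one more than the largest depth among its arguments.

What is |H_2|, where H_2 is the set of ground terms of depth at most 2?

5

If N_k denotes the number of depth-≤k ground terms, the 1 constant gives N_0 = 1, and each function symbol of arity r contributes N_{k-1}^r new terms at level k: N_k = 1 + N_{k-1}^2.
N_0 = 1
N_1 = 1 + 1^2 = 2
N_2 = 1 + 2^2 = 5
Explicitly: b, s(b, b), s(b, s(b, b)), s(s(b, b), b), s(s(b, b), s(b, b)).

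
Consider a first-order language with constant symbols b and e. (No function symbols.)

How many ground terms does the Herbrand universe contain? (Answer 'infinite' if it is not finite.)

There are no function symbols, so every ground term is one of the 2 constants.
The Herbrand universe is {b, e}, which is finite with 2 elements.

2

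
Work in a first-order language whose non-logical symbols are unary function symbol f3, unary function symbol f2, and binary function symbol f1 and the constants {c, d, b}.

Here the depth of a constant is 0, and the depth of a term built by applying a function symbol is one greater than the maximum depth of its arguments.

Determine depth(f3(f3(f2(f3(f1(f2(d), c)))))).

depth(f2(d)) = 1 + depth(d) = 1 + 0 = 1
depth(f1(f2(d), c)) = 1 + max(1, 0) = 2
depth(f3(f1(f2(d), c))) = 1 + depth(f1(f2(d), c)) = 1 + 2 = 3
depth(f2(f3(f1(f2(d), c)))) = 1 + depth(f3(f1(f2(d), c))) = 1 + 3 = 4
depth(f3(f2(f3(f1(f2(d), c))))) = 1 + depth(f2(f3(f1(f2(d), c)))) = 1 + 4 = 5
depth(f3(f3(f2(f3(f1(f2(d), c)))))) = 1 + depth(f3(f2(f3(f1(f2(d), c))))) = 1 + 5 = 6

6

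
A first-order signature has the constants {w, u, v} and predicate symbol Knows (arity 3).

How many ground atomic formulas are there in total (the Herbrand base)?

With no function symbols, the Herbrand universe is just the 3 constants.
Ground atoms per predicate: Knows: 3^3 = 27.
Herbrand base size = 27 = 27.

27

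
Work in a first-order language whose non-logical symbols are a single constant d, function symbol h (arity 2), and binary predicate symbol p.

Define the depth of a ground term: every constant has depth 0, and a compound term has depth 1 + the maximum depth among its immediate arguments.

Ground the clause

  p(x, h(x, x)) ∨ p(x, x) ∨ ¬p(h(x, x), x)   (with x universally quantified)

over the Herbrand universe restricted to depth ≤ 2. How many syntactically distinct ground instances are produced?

Ground terms of depth ≤ 2:
  Let N_k count ground terms of depth at most k. Each non-constant term of depth ≤ k is some function symbol applied to depth-≤(k−1) arguments, giving N_k = 1 + N_{k-1}^2.
  N_0 = 1
  N_1 = 1 + 1^2 = 2
  N_2 = 1 + 2^2 = 5
  Explicitly: d, h(d, d), h(d, h(d, d)), h(h(d, d), d), h(h(d, d), h(d, d)).
So there are 5 ground terms available for substitution.
The variable x ranges independently over the available ground terms, and distinct assignments produce distinct instances.
Number of ground instances = 5.

5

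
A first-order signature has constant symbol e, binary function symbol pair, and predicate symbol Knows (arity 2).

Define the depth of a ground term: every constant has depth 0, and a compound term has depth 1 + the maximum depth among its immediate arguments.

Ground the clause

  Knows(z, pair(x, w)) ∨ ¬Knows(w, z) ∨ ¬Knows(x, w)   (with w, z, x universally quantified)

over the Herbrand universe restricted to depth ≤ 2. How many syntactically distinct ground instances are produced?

Ground terms of depth ≤ 2:
  Let N_k = |{terms of depth ≤ k}|. Then N_0 = 1 and N_k = 1 + N_{k-1}^2 for k ≥ 1 (one summand per function symbol, arity giving the exponent).
  N_0 = 1
  N_1 = 1 + 1^2 = 2
  N_2 = 1 + 2^2 = 5
  Explicitly: e, pair(e, e), pair(e, pair(e, e)), pair(pair(e, e), e), pair(pair(e, e), pair(e, e)).
So there are 5 ground terms available for substitution.
Each of w, z, x ranges independently over the available ground terms, and distinct assignments produce distinct instances.
Number of ground instances = 5^3 = 125.

125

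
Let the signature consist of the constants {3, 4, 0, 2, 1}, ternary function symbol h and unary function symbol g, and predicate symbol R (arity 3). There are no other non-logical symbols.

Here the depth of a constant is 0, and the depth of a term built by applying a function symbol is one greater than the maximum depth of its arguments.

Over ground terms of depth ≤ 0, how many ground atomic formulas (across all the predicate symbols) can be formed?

First count ground terms of depth ≤ 0.
If N_k denotes the number of depth-≤k ground terms, the 5 constants give N_0 = 5, and each function symbol of arity r contributes N_{k-1}^r new terms at level k: N_k = 5 + N_{k-1}^3 + N_{k-1}.
N_0 = 5
So |H| = 5.
Each predicate of arity r yields |H|^r ground atoms (one per choice of an r-tuple from H):
  R: 5^3 = 125
Total ground atoms: 125.

125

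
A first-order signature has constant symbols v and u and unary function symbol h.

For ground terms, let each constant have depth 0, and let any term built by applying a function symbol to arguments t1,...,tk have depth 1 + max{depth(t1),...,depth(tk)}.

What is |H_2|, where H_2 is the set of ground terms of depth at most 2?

Let N_k = |{terms of depth ≤ k}|. Then N_0 = 2 and N_k = 2 + N_{k-1} for k ≥ 1 (one summand per function symbol, arity giving the exponent).
N_0 = 2
N_1 = 2 + 2 = 4
N_2 = 2 + 4 = 6
Explicitly: v, u, h(v), h(u), h(h(v)), h(h(u)).

6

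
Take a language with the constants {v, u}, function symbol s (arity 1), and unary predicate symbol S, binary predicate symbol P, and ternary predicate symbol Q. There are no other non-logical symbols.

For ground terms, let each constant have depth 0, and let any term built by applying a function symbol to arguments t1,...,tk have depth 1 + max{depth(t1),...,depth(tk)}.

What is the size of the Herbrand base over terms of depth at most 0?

14

First count ground terms of depth ≤ 0.
Write N_k for the number of ground terms of depth ≤ k. A term of depth ≤ k is either a constant or a function symbol applied to arguments of depth ≤ k−1, so N_k = 2 + N_{k-1}.
N_0 = 2
Explicitly: v, u.
So |H| = 2.
Ground atoms are formed by filling each argument slot of a predicate with a term from H, so an r-ary predicate gives |H|^r atoms:
  S: 2;  P: 2^2 = 4;  Q: 2^3 = 8
Total ground atoms: 2 + 4 + 8 = 14.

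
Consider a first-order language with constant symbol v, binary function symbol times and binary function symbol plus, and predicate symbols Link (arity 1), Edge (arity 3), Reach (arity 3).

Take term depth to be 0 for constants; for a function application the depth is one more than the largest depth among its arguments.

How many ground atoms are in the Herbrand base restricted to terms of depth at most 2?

First count ground terms of depth ≤ 2.
Count level by level. With function symbols times/2, plus/2, the terms of depth ≤ k are the 1 constant together with each function applied to depth-≤(k−1) tuples, so N_k = 1 + N_{k-1}^2 + N_{k-1}^2.
N_0 = 1
N_1 = 1 + 1^2 + 1^2 = 3
N_2 = 1 + 3^2 + 3^2 = 19
So |H| = 19.
Each predicate of arity r yields |H|^r ground atoms (one per choice of an r-tuple from H):
  Link: 19;  Edge: 19^3 = 6859;  Reach: 19^3 = 6859
Total ground atoms: 19 + 6859 + 6859 = 13737.

13737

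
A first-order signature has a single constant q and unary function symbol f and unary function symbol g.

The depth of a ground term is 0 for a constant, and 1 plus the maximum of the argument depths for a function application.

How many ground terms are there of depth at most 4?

31

If N_k denotes the number of depth-≤k ground terms, the 1 constant gives N_0 = 1, and each function symbol of arity r contributes N_{k-1}^r new terms at level k: N_k = 1 + N_{k-1} + N_{k-1}.
N_0 = 1
N_1 = 1 + 1 + 1 = 3
N_2 = 1 + 3 + 3 = 7
N_3 = 1 + 7 + 7 = 15
N_4 = 1 + 15 + 15 = 31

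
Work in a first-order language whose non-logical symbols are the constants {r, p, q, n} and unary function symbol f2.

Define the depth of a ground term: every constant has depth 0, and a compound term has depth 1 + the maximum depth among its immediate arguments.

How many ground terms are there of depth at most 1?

8

If N_k denotes the number of depth-≤k ground terms, the 4 constants give N_0 = 4, and each function symbol of arity r contributes N_{k-1}^r new terms at level k: N_k = 4 + N_{k-1}.
N_0 = 4
N_1 = 4 + 4 = 8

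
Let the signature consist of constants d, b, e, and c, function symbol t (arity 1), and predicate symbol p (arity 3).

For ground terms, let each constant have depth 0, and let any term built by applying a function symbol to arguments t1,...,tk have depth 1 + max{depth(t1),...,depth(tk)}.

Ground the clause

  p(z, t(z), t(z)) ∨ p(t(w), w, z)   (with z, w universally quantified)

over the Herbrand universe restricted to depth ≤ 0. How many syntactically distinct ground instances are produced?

Ground terms of depth ≤ 0:
  Let N_k = |{terms of depth ≤ k}|. Then N_0 = 4 and N_k = 4 + N_{k-1} for k ≥ 1 (one summand per function symbol, arity giving the exponent).
  N_0 = 4
  Explicitly: d, b, e, c.
So there are 4 ground terms available for substitution.
Each of z, w ranges independently over the available ground terms, and distinct assignments produce distinct instances.
Number of ground instances = 4^2 = 16.

16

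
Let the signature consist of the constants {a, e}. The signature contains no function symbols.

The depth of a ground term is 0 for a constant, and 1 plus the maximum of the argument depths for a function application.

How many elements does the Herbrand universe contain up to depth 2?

With no function symbols every ground term is a constant, so there are exactly 2 ground terms at every depth bound.
N_0 = 2
N_1 = 2
N_2 = 2
Explicitly: a, e.

2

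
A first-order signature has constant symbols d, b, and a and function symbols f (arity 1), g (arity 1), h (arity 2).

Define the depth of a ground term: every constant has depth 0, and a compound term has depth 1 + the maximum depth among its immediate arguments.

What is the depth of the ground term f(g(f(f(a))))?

depth(f(a)) = 1 + depth(a) = 1 + 0 = 1
depth(f(f(a))) = 1 + depth(f(a)) = 1 + 1 = 2
depth(g(f(f(a)))) = 1 + depth(f(f(a))) = 1 + 2 = 3
depth(f(g(f(f(a))))) = 1 + depth(g(f(f(a)))) = 1 + 3 = 4

4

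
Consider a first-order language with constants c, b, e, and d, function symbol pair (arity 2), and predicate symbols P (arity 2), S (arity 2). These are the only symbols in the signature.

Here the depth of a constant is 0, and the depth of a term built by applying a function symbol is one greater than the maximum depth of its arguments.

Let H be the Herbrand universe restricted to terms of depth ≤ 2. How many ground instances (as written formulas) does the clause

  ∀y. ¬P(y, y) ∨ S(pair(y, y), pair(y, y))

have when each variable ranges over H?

Ground terms of depth ≤ 2:
  If N_k denotes the number of depth-≤k ground terms, the 4 constants give N_0 = 4, and each function symbol of arity r contributes N_{k-1}^r new terms at level k: N_k = 4 + N_{k-1}^2.
  N_0 = 4
  N_1 = 4 + 4^2 = 20
  N_2 = 4 + 20^2 = 404
So there are 404 ground terms available for substitution.
The clause has 1 distinct variable (y), which appears in the body. In the free term algebra distinct substitutions yield syntactically distinct ground instances.
Number of ground instances = 404.

404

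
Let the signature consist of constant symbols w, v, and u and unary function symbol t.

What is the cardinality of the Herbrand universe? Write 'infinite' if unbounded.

The signature has at least one function symbol (t, arity 1) and at least one constant (w).
Iterating t gives infinitely many distinct ground terms: w, t(w), t(t(w)), ...
So the Herbrand universe is infinite.

infinite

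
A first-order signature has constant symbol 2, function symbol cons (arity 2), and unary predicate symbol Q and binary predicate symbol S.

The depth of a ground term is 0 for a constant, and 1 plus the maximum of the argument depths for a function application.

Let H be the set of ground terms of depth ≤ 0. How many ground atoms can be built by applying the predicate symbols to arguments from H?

2

First count ground terms of depth ≤ 0.
Let N_k = |{terms of depth ≤ k}|. Then N_0 = 1 and N_k = 1 + N_{k-1}^2 for k ≥ 1 (one summand per function symbol, arity giving the exponent).
N_0 = 1
So |H| = 1.
A ground atom is a predicate applied to a tuple of terms from H, so the count is the sum over predicates of |H|^arity:
  Q: 1;  S: 1^2 = 1
Total ground atoms: 1 + 1 = 2.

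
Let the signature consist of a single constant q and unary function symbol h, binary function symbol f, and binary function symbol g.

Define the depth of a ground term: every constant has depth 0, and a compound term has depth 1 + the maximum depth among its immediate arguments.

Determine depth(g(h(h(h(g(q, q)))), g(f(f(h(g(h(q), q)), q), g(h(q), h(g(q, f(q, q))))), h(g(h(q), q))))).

7

depth(g(q, q)) = 1 + max(0, 0) = 1
depth(h(g(q, q))) = 1 + depth(g(q, q)) = 1 + 1 = 2
depth(h(h(g(q, q)))) = 1 + depth(h(g(q, q))) = 1 + 2 = 3
depth(h(h(h(g(q, q))))) = 1 + depth(h(h(g(q, q)))) = 1 + 3 = 4
depth(h(q)) = 1 + depth(q) = 1 + 0 = 1
depth(g(h(q), q)) = 1 + max(1, 0) = 2
depth(h(g(h(q), q))) = 1 + depth(g(h(q), q)) = 1 + 2 = 3
depth(f(h(g(h(q), q)), q)) = 1 + max(3, 0) = 4
depth(f(q, q)) = 1 + max(0, 0) = 1
depth(g(q, f(q, q))) = 1 + max(0, 1) = 2
depth(h(g(q, f(q, q)))) = 1 + depth(g(q, f(q, q))) = 1 + 2 = 3
depth(g(h(q), h(g(q, f(q, q))))) = 1 + max(1, 3) = 4
depth(f(f(h(g(h(q), q)), q), g(h(q), h(g(q, f(q, q)))))) = 1 + max(4, 4) = 5
depth(g(f(f(h(g(h(q), q)), q), g(h(q), h(g(q, f(q, q))))), h(g(h(q), q)))) = 1 + max(5, 3) = 6
depth(g(h(h(h(g(q, q)))), g(f(f(h(g(h(q), q)), q), g(h(q), h(g(q, f(q, q))))), h(g(h(q), q))))) = 1 + max(4, 6) = 7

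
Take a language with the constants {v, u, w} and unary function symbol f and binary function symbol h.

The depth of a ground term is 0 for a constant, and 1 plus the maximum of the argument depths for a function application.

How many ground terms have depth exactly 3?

59052

If N_k denotes the number of depth-≤k ground terms, the 3 constants give N_0 = 3, and each function symbol of arity r contributes N_{k-1}^r new terms at level k: N_k = 3 + N_{k-1} + N_{k-1}^2.
N_0 = 3
N_1 = 3 + 3 + 3^2 = 15
N_2 = 3 + 15 + 15^2 = 243
N_3 = 3 + 243 + 243^2 = 59295
Terms of depth exactly 3: N_3 − N_2 = 59295 − 243 = 59052.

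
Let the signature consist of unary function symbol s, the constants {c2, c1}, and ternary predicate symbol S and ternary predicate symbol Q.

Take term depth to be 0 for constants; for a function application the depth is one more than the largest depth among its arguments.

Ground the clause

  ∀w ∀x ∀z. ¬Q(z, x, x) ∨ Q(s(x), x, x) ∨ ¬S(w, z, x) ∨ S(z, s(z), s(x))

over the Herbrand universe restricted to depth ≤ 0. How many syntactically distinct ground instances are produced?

Ground terms of depth ≤ 0:
  Let N_k count ground terms of depth at most k. Each non-constant term of depth ≤ k is some function symbol applied to depth-≤(k−1) arguments, giving N_k = 2 + N_{k-1}.
  N_0 = 2
  Explicitly: c2, c1.
So there are 2 ground terms available for substitution.
The clause has 3 distinct variables (w, x, z), each appearing in the body. In the free term algebra distinct substitutions yield syntactically distinct ground instances.
Number of ground instances = 2^3 = 8.

8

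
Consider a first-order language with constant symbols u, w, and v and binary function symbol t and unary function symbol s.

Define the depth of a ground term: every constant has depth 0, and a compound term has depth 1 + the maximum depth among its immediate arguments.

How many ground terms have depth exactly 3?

59052

Let N_k count ground terms of depth at most k. Each non-constant term of depth ≤ k is some function symbol applied to depth-≤(k−1) arguments, giving N_k = 3 + N_{k-1}^2 + N_{k-1}.
N_0 = 3
N_1 = 3 + 3^2 + 3 = 15
N_2 = 3 + 15^2 + 15 = 243
N_3 = 3 + 243^2 + 243 = 59295
Terms of depth exactly 3: N_3 − N_2 = 59295 − 243 = 59052.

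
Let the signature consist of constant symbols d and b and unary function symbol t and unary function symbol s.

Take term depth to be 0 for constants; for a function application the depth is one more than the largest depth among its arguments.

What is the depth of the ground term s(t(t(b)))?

depth(t(b)) = 1 + depth(b) = 1 + 0 = 1
depth(t(t(b))) = 1 + depth(t(b)) = 1 + 1 = 2
depth(s(t(t(b)))) = 1 + depth(t(t(b))) = 1 + 2 = 3

3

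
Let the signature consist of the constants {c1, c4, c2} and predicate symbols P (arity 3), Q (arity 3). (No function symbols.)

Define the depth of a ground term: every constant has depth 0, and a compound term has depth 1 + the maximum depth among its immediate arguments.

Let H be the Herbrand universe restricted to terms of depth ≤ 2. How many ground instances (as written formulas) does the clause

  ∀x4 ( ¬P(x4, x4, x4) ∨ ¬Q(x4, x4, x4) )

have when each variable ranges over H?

3

Ground terms of depth ≤ 2:
  With no function symbols every ground term is a constant, so there are exactly 3 ground terms at every depth bound.
  N_0 = 3
  N_1 = 3
  N_2 = 3
  Explicitly: c1, c4, c2.
So there are 3 ground terms available for substitution.
The variable x4 ranges independently over the available ground terms, and distinct assignments produce distinct instances.
Number of ground instances = 3.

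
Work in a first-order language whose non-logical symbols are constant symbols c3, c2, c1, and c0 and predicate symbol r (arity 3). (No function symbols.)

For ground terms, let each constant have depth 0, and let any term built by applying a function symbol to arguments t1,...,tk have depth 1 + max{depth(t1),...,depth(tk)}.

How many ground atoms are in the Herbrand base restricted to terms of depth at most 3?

64

First count ground terms of depth ≤ 3.
With no function symbols every ground term is a constant, so there are exactly 4 ground terms at every depth bound.
N_0 = 4
N_1 = 4
N_2 = 4
N_3 = 4
So |H| = 4.
Each predicate of arity r yields |H|^r ground atoms (one per choice of an r-tuple from H):
  r: 4^3 = 64
Total ground atoms: 64.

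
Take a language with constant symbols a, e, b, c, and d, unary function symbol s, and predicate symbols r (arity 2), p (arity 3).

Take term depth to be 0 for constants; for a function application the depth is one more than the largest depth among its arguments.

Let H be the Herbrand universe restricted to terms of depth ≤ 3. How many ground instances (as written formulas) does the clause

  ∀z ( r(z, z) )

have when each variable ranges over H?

Ground terms of depth ≤ 3:
  Let N_k count ground terms of depth at most k. Each non-constant term of depth ≤ k is some function symbol applied to depth-≤(k−1) arguments, giving N_k = 5 + N_{k-1}.
  N_0 = 5
  N_1 = 5 + 5 = 10
  N_2 = 5 + 10 = 15
  N_3 = 5 + 15 = 20
So there are 20 ground terms available for substitution.
The clause has 1 distinct variable (z), which appears in the body. In the free term algebra distinct substitutions yield syntactically distinct ground instances.
Number of ground instances = 20.

20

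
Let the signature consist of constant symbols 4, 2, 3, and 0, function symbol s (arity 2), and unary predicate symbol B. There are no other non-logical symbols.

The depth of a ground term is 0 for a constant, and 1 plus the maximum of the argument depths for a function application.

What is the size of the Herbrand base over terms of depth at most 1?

First count ground terms of depth ≤ 1.
If N_k denotes the number of depth-≤k ground terms, the 4 constants give N_0 = 4, and each function symbol of arity r contributes N_{k-1}^r new terms at level k: N_k = 4 + N_{k-1}^2.
N_0 = 4
N_1 = 4 + 4^2 = 20
So |H| = 20.
Ground atoms are formed by filling each argument slot of a predicate with a term from H, so an r-ary predicate gives |H|^r atoms:
  B: 20
Total ground atoms: 20.

20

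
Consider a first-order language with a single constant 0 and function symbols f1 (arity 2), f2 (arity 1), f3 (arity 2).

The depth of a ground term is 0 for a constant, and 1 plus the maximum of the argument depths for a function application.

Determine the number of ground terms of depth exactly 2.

Let N_k count ground terms of depth at most k. Each non-constant term of depth ≤ k is some function symbol applied to depth-≤(k−1) arguments, giving N_k = 1 + N_{k-1}^2 + N_{k-1} + N_{k-1}^2.
N_0 = 1
N_1 = 1 + 1^2 + 1 + 1^2 = 4
N_2 = 1 + 4^2 + 4 + 4^2 = 37
Terms of depth exactly 2: N_2 − N_1 = 37 − 4 = 33.

33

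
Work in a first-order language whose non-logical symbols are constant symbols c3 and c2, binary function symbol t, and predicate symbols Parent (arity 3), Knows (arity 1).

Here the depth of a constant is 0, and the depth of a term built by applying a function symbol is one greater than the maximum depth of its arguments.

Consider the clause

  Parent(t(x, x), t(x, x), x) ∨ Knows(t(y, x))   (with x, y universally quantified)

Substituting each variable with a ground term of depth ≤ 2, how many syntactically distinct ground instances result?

Ground terms of depth ≤ 2:
  Write N_k for the number of ground terms of depth ≤ k. A term of depth ≤ k is either a constant or a function symbol applied to arguments of depth ≤ k−1, so N_k = 2 + N_{k-1}^2.
  N_0 = 2
  N_1 = 2 + 2^2 = 6
  N_2 = 2 + 6^2 = 38
So there are 38 ground terms available for substitution.
There are 2 variables to instantiate (x, y), each occurring in at least one literal, so different choices give different ground instances.
Number of ground instances = 38^2 = 1444.

1444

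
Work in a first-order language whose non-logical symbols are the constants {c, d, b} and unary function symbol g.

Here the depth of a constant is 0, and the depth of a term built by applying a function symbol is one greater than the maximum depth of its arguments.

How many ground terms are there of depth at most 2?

Let N_k = |{terms of depth ≤ k}|. Then N_0 = 3 and N_k = 3 + N_{k-1} for k ≥ 1 (one summand per function symbol, arity giving the exponent).
N_0 = 3
N_1 = 3 + 3 = 6
N_2 = 3 + 6 = 9
Explicitly: c, d, b, g(c), g(d), g(b), g(g(c)), g(g(d)), g(g(b)).

9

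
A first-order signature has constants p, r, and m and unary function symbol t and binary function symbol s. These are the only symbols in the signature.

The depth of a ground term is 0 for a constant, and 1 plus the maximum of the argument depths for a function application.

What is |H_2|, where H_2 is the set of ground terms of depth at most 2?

243

Let N_k count ground terms of depth at most k. Each non-constant term of depth ≤ k is some function symbol applied to depth-≤(k−1) arguments, giving N_k = 3 + N_{k-1} + N_{k-1}^2.
N_0 = 3
N_1 = 3 + 3 + 3^2 = 15
N_2 = 3 + 15 + 15^2 = 243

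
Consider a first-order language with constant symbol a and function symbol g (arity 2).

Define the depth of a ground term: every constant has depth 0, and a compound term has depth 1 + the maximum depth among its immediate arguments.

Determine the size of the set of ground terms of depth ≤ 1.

2

Let N_k = |{terms of depth ≤ k}|. Then N_0 = 1 and N_k = 1 + N_{k-1}^2 for k ≥ 1 (one summand per function symbol, arity giving the exponent).
N_0 = 1
N_1 = 1 + 1^2 = 2
Explicitly: a, g(a, a).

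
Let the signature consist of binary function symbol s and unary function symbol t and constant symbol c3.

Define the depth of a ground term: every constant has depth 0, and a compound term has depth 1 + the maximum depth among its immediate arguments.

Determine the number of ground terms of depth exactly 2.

If N_k denotes the number of depth-≤k ground terms, the 1 constant gives N_0 = 1, and each function symbol of arity r contributes N_{k-1}^r new terms at level k: N_k = 1 + N_{k-1}^2 + N_{k-1}.
N_0 = 1
N_1 = 1 + 1^2 + 1 = 3
N_2 = 1 + 3^2 + 3 = 13
Terms of depth exactly 2: N_2 − N_1 = 13 − 3 = 10.

10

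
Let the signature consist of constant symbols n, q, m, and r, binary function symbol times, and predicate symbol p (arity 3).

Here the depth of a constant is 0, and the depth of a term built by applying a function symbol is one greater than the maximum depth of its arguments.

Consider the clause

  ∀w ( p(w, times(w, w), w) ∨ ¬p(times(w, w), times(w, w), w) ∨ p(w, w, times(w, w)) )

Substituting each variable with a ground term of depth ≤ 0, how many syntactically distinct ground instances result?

Ground terms of depth ≤ 0:
  If N_k denotes the number of depth-≤k ground terms, the 4 constants give N_0 = 4, and each function symbol of arity r contributes N_{k-1}^r new terms at level k: N_k = 4 + N_{k-1}^2.
  N_0 = 4
  Explicitly: n, q, m, r.
So there are 4 ground terms available for substitution.
The body mentions the single quantified variable w; since ground terms form a free algebra, no two substitutions collapse to the same formula.
Number of ground instances = 4.

4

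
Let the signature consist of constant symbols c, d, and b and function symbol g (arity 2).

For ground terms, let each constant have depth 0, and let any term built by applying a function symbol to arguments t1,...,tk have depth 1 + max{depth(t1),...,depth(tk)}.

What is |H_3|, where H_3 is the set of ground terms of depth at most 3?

21612

Let N_k = |{terms of depth ≤ k}|. Then N_0 = 3 and N_k = 3 + N_{k-1}^2 for k ≥ 1 (one summand per function symbol, arity giving the exponent).
N_0 = 3
N_1 = 3 + 3^2 = 12
N_2 = 3 + 12^2 = 147
N_3 = 3 + 147^2 = 21612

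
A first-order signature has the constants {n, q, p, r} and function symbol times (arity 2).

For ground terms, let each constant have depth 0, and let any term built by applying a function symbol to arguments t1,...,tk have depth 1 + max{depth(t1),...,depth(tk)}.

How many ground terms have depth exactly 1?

16

Write N_k for the number of ground terms of depth ≤ k. A term of depth ≤ k is either a constant or a function symbol applied to arguments of depth ≤ k−1, so N_k = 4 + N_{k-1}^2.
N_0 = 4
N_1 = 4 + 4^2 = 20
Terms of depth exactly 1: N_1 − N_0 = 20 − 4 = 16.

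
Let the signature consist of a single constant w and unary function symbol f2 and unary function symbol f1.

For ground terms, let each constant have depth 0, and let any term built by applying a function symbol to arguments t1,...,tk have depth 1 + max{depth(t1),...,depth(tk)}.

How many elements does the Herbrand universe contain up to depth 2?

Let N_k count ground terms of depth at most k. Each non-constant term of depth ≤ k is some function symbol applied to depth-≤(k−1) arguments, giving N_k = 1 + N_{k-1} + N_{k-1}.
N_0 = 1
N_1 = 1 + 1 + 1 = 3
N_2 = 1 + 3 + 3 = 7
Explicitly: w, f2(w), f2(f2(w)), f2(f1(w)), f1(w), f1(f2(w)), f1(f1(w)).

7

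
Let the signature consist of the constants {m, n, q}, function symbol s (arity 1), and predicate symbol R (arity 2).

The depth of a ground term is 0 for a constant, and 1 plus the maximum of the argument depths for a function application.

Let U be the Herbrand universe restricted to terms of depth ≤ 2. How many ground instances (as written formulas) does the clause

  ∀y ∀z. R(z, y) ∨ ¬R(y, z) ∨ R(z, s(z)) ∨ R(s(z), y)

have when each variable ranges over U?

Ground terms of depth ≤ 2:
  Count level by level. With function symbols s/1, the terms of depth ≤ k are the 3 constants together with each function applied to depth-≤(k−1) tuples, so N_k = 3 + N_{k-1}.
  N_0 = 3
  N_1 = 3 + 3 = 6
  N_2 = 3 + 6 = 9
So there are 9 ground terms available for substitution.
The body mentions every one of the 2 quantified variables; since ground terms form a free algebra, no two substitutions collapse to the same formula.
Number of ground instances = 9^2 = 81.

81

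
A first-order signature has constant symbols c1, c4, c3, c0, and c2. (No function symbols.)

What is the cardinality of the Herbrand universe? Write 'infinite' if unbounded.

There are no function symbols, so every ground term is one of the 5 constants.
The Herbrand universe is {c1, c4, c3, c0, c2}, which is finite with 5 elements.

5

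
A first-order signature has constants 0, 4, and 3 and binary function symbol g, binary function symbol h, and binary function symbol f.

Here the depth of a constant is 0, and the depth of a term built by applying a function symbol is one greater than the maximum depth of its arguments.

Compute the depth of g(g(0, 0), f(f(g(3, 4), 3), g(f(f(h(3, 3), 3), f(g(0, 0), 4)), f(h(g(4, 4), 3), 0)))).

depth(g(0, 0)) = 1 + max(0, 0) = 1
depth(g(3, 4)) = 1 + max(0, 0) = 1
depth(f(g(3, 4), 3)) = 1 + max(1, 0) = 2
depth(h(3, 3)) = 1 + max(0, 0) = 1
depth(f(h(3, 3), 3)) = 1 + max(1, 0) = 2
depth(f(g(0, 0), 4)) = 1 + max(1, 0) = 2
depth(f(f(h(3, 3), 3), f(g(0, 0), 4))) = 1 + max(2, 2) = 3
depth(g(4, 4)) = 1 + max(0, 0) = 1
depth(h(g(4, 4), 3)) = 1 + max(1, 0) = 2
depth(f(h(g(4, 4), 3), 0)) = 1 + max(2, 0) = 3
depth(g(f(f(h(3, 3), 3), f(g(0, 0), 4)), f(h(g(4, 4), 3), 0))) = 1 + max(3, 3) = 4
depth(f(f(g(3, 4), 3), g(f(f(h(3, 3), 3), f(g(0, 0), 4)), f(h(g(4, 4), 3), 0)))) = 1 + max(2, 4) = 5
depth(g(g(0, 0), f(f(g(3, 4), 3), g(f(f(h(3, 3), 3), f(g(0, 0), 4)), f(h(g(4, 4), 3), 0))))) = 1 + max(1, 5) = 6

6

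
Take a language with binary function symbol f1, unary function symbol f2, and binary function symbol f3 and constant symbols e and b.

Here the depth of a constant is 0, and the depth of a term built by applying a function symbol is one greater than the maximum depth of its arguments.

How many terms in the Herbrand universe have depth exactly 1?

10

Let N_k count ground terms of depth at most k. Each non-constant term of depth ≤ k is some function symbol applied to depth-≤(k−1) arguments, giving N_k = 2 + N_{k-1}^2 + N_{k-1} + N_{k-1}^2.
N_0 = 2
N_1 = 2 + 2^2 + 2 + 2^2 = 12
Terms of depth exactly 1: N_1 − N_0 = 12 − 2 = 10.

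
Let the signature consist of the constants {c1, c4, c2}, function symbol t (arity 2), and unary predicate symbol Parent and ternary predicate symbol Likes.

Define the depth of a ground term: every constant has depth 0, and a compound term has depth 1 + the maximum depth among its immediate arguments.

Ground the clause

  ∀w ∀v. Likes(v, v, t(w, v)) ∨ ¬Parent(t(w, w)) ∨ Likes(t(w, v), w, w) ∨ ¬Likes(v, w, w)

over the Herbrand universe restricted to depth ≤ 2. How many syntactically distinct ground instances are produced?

Ground terms of depth ≤ 2:
  Count level by level. With function symbols t/2, the terms of depth ≤ k are the 3 constants together with each function applied to depth-≤(k−1) tuples, so N_k = 3 + N_{k-1}^2.
  N_0 = 3
  N_1 = 3 + 3^2 = 12
  N_2 = 3 + 12^2 = 147
So there are 147 ground terms available for substitution.
The body mentions every one of the 2 quantified variables; since ground terms form a free algebra, no two substitutions collapse to the same formula.
Number of ground instances = 147^2 = 21609.

21609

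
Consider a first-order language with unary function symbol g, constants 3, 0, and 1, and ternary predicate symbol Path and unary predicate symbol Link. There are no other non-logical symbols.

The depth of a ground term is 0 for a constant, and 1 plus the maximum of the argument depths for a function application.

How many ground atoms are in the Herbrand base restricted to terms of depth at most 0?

First count ground terms of depth ≤ 0.
Let N_k = |{terms of depth ≤ k}|. Then N_0 = 3 and N_k = 3 + N_{k-1} for k ≥ 1 (one summand per function symbol, arity giving the exponent).
N_0 = 3
Explicitly: 3, 0, 1.
So |H| = 3.
A ground atom is a predicate applied to a tuple of terms from H, so the count is the sum over predicates of |H|^arity:
  Path: 3^3 = 27;  Link: 3
Total ground atoms: 27 + 3 = 30.

30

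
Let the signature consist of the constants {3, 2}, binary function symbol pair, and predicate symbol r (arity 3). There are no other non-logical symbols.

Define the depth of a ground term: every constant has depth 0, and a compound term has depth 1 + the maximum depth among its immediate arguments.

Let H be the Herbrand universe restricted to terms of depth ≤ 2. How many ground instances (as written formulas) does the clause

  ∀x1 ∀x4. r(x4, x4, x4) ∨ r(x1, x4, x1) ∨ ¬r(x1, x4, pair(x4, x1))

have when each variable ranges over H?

Ground terms of depth ≤ 2:
  Count level by level. With function symbols pair/2, the terms of depth ≤ k are the 2 constants together with each function applied to depth-≤(k−1) tuples, so N_k = 2 + N_{k-1}^2.
  N_0 = 2
  N_1 = 2 + 2^2 = 6
  N_2 = 2 + 6^2 = 38
So there are 38 ground terms available for substitution.
The body mentions every one of the 2 quantified variables; since ground terms form a free algebra, no two substitutions collapse to the same formula.
Number of ground instances = 38^2 = 1444.

1444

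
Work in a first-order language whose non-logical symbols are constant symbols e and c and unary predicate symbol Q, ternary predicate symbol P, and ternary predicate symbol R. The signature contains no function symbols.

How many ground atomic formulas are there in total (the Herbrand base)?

With no function symbols, the Herbrand universe is just the 2 constants.
Ground atoms per predicate: Q: 2, P: 2^3 = 8, R: 2^3 = 8.
Herbrand base size = 2 + 8 + 8 = 18.

18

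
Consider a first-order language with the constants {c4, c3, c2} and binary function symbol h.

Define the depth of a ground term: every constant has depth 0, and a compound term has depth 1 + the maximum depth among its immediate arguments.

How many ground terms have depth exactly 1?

9

Count level by level. With function symbols h/2, the terms of depth ≤ k are the 3 constants together with each function applied to depth-≤(k−1) tuples, so N_k = 3 + N_{k-1}^2.
N_0 = 3
N_1 = 3 + 3^2 = 12
Terms of depth exactly 1: N_1 − N_0 = 12 − 3 = 9.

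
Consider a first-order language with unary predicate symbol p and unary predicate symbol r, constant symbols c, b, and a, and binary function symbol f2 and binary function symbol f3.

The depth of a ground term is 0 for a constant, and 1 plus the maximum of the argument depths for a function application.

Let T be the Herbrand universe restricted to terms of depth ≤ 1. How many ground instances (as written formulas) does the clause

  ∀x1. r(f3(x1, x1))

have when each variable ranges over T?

21

Ground terms of depth ≤ 1:
  Write N_k for the number of ground terms of depth ≤ k. A term of depth ≤ k is either a constant or a function symbol applied to arguments of depth ≤ k−1, so N_k = 3 + N_{k-1}^2 + N_{k-1}^2.
  N_0 = 3
  N_1 = 3 + 3^2 + 3^2 = 21
So there are 21 ground terms available for substitution.
The variable x1 ranges independently over the available ground terms, and distinct assignments produce distinct instances.
Number of ground instances = 21.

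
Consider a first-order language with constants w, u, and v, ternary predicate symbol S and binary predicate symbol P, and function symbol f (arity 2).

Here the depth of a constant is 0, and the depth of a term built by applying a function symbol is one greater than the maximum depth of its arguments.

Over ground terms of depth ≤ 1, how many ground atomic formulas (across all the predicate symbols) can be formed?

1872

First count ground terms of depth ≤ 1.
Count level by level. With function symbols f/2, the terms of depth ≤ k are the 3 constants together with each function applied to depth-≤(k−1) tuples, so N_k = 3 + N_{k-1}^2.
N_0 = 3
N_1 = 3 + 3^2 = 12
So |H| = 12.
Each predicate of arity r yields |H|^r ground atoms (one per choice of an r-tuple from H):
  S: 12^3 = 1728;  P: 12^2 = 144
Total ground atoms: 1728 + 144 = 1872.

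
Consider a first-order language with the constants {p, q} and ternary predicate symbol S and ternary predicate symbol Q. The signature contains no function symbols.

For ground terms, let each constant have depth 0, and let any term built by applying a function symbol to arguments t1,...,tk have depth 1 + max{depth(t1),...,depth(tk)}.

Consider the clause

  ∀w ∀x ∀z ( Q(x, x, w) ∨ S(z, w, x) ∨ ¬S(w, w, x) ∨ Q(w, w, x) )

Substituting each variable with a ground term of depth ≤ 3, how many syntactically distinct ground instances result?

8

Ground terms of depth ≤ 3:
  With no function symbols every ground term is a constant, so there are exactly 2 ground terms at every depth bound.
  N_0 = 2
  N_1 = 2
  N_2 = 2
  N_3 = 2
  Explicitly: p, q.
So there are 2 ground terms available for substitution.
Each of w, x, z ranges independently over the available ground terms, and distinct assignments produce distinct instances.
Number of ground instances = 2^3 = 8.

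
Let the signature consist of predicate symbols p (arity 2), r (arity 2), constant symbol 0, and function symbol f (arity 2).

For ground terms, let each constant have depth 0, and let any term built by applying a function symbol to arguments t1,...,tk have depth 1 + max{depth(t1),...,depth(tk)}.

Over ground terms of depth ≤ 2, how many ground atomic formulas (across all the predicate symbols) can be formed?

First count ground terms of depth ≤ 2.
Let N_k count ground terms of depth at most k. Each non-constant term of depth ≤ k is some function symbol applied to depth-≤(k−1) arguments, giving N_k = 1 + N_{k-1}^2.
N_0 = 1
N_1 = 1 + 1^2 = 2
N_2 = 1 + 2^2 = 5
So |H| = 5.
Each predicate of arity r yields |H|^r ground atoms (one per choice of an r-tuple from H):
  p: 5^2 = 25;  r: 5^2 = 25
Total ground atoms: 25 + 25 = 50.

50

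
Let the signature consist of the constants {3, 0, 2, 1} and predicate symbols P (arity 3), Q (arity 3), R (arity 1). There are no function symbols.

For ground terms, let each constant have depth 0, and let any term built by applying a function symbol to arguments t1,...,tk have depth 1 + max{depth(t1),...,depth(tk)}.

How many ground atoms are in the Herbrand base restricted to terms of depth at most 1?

132

First count ground terms of depth ≤ 1.
With no function symbols every ground term is a constant, so there are exactly 4 ground terms at every depth bound.
N_0 = 4
N_1 = 4
Explicitly: 3, 0, 2, 1.
So |H| = 4.
For each predicate symbol, the number of ground atoms is |H| raised to its arity; summing:
  P: 4^3 = 64;  Q: 4^3 = 64;  R: 4
Total ground atoms: 64 + 64 + 4 = 132.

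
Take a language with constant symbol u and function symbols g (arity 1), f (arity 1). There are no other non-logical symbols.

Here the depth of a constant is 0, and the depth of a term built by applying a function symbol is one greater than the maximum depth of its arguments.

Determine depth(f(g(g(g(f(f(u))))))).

6

depth(f(u)) = 1 + depth(u) = 1 + 0 = 1
depth(f(f(u))) = 1 + depth(f(u)) = 1 + 1 = 2
depth(g(f(f(u)))) = 1 + depth(f(f(u))) = 1 + 2 = 3
depth(g(g(f(f(u))))) = 1 + depth(g(f(f(u)))) = 1 + 3 = 4
depth(g(g(g(f(f(u)))))) = 1 + depth(g(g(f(f(u))))) = 1 + 4 = 5
depth(f(g(g(g(f(f(u))))))) = 1 + depth(g(g(g(f(f(u)))))) = 1 + 5 = 6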